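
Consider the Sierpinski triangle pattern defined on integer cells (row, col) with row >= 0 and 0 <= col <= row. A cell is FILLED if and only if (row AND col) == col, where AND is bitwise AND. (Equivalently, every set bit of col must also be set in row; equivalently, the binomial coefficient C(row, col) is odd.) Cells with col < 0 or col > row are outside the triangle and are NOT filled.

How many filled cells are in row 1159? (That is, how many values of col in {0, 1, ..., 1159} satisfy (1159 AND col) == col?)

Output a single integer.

Answer: 32

Derivation:
1159 in binary = 10010000111
popcount(1159) = number of 1-bits in 10010000111 = 5
A col c satisfies (1159 AND c) == c iff every set bit of c is also set in 1159; each of the 5 set bits of 1159 can independently be on or off in c.
count = 2^5 = 32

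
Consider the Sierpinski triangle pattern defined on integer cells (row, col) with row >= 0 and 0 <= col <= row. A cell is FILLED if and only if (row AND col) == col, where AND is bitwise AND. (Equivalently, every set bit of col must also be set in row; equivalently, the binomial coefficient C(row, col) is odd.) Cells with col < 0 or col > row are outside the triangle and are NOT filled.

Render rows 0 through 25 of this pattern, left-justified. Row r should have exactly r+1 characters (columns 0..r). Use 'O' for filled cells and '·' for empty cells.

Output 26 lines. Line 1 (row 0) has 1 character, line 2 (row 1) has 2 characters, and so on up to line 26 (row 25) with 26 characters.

r0=0: O
r1=1: OO
r2=10: O·O
r3=11: OOOO
r4=100: O···O
r5=101: OO··OO
r6=110: O·O·O·O
r7=111: OOOOOOOO
r8=1000: O·······O
r9=1001: OO······OO
r10=1010: O·O·····O·O
r11=1011: OOOO····OOOO
r12=1100: O···O···O···O
r13=1101: OO··OO··OO··OO
r14=1110: O·O·O·O·O·O·O·O
r15=1111: OOOOOOOOOOOOOOOO
r16=10000: O···············O
r17=10001: OO··············OO
r18=10010: O·O·············O·O
r19=10011: OOOO············OOOO
r20=10100: O···O···········O···O
r21=10101: OO··OO··········OO··OO
r22=10110: O·O·O·O·········O·O·O·O
r23=10111: OOOOOOOO········OOOOOOOO
r24=11000: O·······O·······O·······O
r25=11001: OO······OO······OO······OO

Answer: O
OO
O·O
OOOO
O···O
OO··OO
O·O·O·O
OOOOOOOO
O·······O
OO······OO
O·O·····O·O
OOOO····OOOO
O···O···O···O
OO··OO··OO··OO
O·O·O·O·O·O·O·O
OOOOOOOOOOOOOOOO
O···············O
OO··············OO
O·O·············O·O
OOOO············OOOO
O···O···········O···O
OO··OO··········OO··OO
O·O·O·O·········O·O·O·O
OOOOOOOO········OOOOOOOO
O·······O·······O·······O
OO······OO······OO······OO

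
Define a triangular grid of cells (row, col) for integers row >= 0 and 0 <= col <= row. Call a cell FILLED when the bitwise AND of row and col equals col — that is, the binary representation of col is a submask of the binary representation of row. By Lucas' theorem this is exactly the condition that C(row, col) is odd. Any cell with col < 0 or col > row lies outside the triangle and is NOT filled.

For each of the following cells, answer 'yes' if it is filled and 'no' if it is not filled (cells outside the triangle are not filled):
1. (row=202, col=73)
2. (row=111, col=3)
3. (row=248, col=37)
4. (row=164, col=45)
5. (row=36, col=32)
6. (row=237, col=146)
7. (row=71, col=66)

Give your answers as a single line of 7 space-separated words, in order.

(202,73): row=0b11001010, col=0b1001001, row AND col = 0b1001000 = 72; 72 != 73 -> empty
(111,3): row=0b1101111, col=0b11, row AND col = 0b11 = 3; 3 == 3 -> filled
(248,37): row=0b11111000, col=0b100101, row AND col = 0b100000 = 32; 32 != 37 -> empty
(164,45): row=0b10100100, col=0b101101, row AND col = 0b100100 = 36; 36 != 45 -> empty
(36,32): row=0b100100, col=0b100000, row AND col = 0b100000 = 32; 32 == 32 -> filled
(237,146): row=0b11101101, col=0b10010010, row AND col = 0b10000000 = 128; 128 != 146 -> empty
(71,66): row=0b1000111, col=0b1000010, row AND col = 0b1000010 = 66; 66 == 66 -> filled

Answer: no yes no no yes no yes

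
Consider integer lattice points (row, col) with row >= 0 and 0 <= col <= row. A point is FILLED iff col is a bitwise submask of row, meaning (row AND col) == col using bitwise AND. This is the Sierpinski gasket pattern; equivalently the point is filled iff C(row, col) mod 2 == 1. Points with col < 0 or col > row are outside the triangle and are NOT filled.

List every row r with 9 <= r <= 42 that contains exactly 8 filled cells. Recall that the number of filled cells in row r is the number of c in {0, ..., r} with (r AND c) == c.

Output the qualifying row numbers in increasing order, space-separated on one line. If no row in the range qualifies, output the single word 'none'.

Row r has 2^popcount(r) filled cells, so we need popcount(r) = log2(8) = 3.
Scan r = 9..42 and keep those with exactly 3 one-bits:
r=9=1001 popcount=2 -> skip
r=10=1010 popcount=2 -> skip
r=11=1011 popcount=3 -> KEEP
r=12=1100 popcount=2 -> skip
r=13=1101 popcount=3 -> KEEP
r=14=1110 popcount=3 -> KEEP
r=15=1111 popcount=4 -> skip
r=16=10000 popcount=1 -> skip
r=17=10001 popcount=2 -> skip
r=18=10010 popcount=2 -> skip
r=19=10011 popcount=3 -> KEEP
r=20=10100 popcount=2 -> skip
r=21=10101 popcount=3 -> KEEP
r=22=10110 popcount=3 -> KEEP
r=23=10111 popcount=4 -> skip
r=24=11000 popcount=2 -> skip
r=25=11001 popcount=3 -> KEEP
r=26=11010 popcount=3 -> KEEP
r=27=11011 popcount=4 -> skip
r=28=11100 popcount=3 -> KEEP
r=29=11101 popcount=4 -> skip
r=30=11110 popcount=4 -> skip
r=31=11111 popcount=5 -> skip
r=32=100000 popcount=1 -> skip
r=33=100001 popcount=2 -> skip
r=34=100010 popcount=2 -> skip
r=35=100011 popcount=3 -> KEEP
r=36=100100 popcount=2 -> skip
r=37=100101 popcount=3 -> KEEP
r=38=100110 popcount=3 -> KEEP
r=39=100111 popcount=4 -> skip
r=40=101000 popcount=2 -> skip
r=41=101001 popcount=3 -> KEEP
r=42=101010 popcount=3 -> KEEP
Kept rows: 11 13 14 19 21 22 25 26 28 35 37 38 41 42

Answer: 11 13 14 19 21 22 25 26 28 35 37 38 41 42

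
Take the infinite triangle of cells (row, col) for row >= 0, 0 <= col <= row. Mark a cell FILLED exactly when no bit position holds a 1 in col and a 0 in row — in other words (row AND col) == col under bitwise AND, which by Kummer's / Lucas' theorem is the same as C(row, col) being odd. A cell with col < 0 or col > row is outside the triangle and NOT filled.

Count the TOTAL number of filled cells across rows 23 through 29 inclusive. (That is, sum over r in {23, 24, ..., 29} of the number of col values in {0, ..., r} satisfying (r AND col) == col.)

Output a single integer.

r23=10111 pc4: +16 =16
r24=11000 pc2: +4 =20
r25=11001 pc3: +8 =28
r26=11010 pc3: +8 =36
r27=11011 pc4: +16 =52
r28=11100 pc3: +8 =60
r29=11101 pc4: +16 =76

Answer: 76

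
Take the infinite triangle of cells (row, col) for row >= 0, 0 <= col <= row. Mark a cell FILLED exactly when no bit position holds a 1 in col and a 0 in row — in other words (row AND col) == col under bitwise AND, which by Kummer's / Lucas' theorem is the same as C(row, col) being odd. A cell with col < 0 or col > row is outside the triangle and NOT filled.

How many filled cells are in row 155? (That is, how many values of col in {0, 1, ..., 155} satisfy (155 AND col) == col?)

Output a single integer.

Answer: 32

Derivation:
155 in binary = 10011011
popcount(155) = number of 1-bits in 10011011 = 5
A col c satisfies (155 AND c) == c iff every set bit of c is also set in 155; each of the 5 set bits of 155 can independently be on or off in c.
count = 2^5 = 32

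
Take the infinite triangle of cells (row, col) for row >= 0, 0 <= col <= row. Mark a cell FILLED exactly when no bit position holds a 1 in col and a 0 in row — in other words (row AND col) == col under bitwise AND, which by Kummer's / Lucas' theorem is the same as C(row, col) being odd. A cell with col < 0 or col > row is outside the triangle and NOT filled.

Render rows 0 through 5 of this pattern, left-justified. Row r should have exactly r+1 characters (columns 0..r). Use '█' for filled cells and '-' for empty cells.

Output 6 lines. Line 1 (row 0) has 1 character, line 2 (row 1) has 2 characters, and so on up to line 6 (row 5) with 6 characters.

Answer: █
██
█-█
████
█---█
██--██

Derivation:
r0=0: █
r1=1: ██
r2=10: █-█
r3=11: ████
r4=100: █---█
r5=101: ██--██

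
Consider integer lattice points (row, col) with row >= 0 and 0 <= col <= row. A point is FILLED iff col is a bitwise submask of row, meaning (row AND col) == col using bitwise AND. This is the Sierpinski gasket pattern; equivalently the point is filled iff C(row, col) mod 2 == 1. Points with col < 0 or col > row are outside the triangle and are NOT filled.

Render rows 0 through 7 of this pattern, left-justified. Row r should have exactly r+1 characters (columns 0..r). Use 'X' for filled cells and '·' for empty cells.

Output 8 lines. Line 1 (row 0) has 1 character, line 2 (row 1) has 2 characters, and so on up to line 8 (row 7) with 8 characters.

r0=0: X
r1=1: XX
r2=10: X·X
r3=11: XXXX
r4=100: X···X
r5=101: XX··XX
r6=110: X·X·X·X
r7=111: XXXXXXXX

Answer: X
XX
X·X
XXXX
X···X
XX··XX
X·X·X·X
XXXXXXXX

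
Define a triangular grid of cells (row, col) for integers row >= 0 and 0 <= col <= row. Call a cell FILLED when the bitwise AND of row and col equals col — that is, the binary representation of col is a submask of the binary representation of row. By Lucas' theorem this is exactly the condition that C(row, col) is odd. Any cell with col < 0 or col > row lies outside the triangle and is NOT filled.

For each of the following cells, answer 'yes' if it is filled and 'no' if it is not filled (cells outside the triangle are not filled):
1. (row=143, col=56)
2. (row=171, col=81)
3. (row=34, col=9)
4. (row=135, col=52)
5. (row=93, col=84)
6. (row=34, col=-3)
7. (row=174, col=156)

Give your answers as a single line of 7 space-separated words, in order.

(143,56): row=0b10001111, col=0b111000, row AND col = 0b1000 = 8; 8 != 56 -> empty
(171,81): row=0b10101011, col=0b1010001, row AND col = 0b1 = 1; 1 != 81 -> empty
(34,9): row=0b100010, col=0b1001, row AND col = 0b0 = 0; 0 != 9 -> empty
(135,52): row=0b10000111, col=0b110100, row AND col = 0b100 = 4; 4 != 52 -> empty
(93,84): row=0b1011101, col=0b1010100, row AND col = 0b1010100 = 84; 84 == 84 -> filled
(34,-3): col outside [0, 34] -> not filled
(174,156): row=0b10101110, col=0b10011100, row AND col = 0b10001100 = 140; 140 != 156 -> empty

Answer: no no no no yes no no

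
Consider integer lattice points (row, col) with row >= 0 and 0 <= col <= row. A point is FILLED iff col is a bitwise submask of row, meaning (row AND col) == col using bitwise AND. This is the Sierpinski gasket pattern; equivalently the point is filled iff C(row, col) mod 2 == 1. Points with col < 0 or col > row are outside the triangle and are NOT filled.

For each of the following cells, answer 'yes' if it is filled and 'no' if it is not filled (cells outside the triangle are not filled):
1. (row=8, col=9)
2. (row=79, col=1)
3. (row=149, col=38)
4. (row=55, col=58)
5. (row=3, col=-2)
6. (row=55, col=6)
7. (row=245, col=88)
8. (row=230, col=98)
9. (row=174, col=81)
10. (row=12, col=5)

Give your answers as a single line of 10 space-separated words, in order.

(8,9): col outside [0, 8] -> not filled
(79,1): row=0b1001111, col=0b1, row AND col = 0b1 = 1; 1 == 1 -> filled
(149,38): row=0b10010101, col=0b100110, row AND col = 0b100 = 4; 4 != 38 -> empty
(55,58): col outside [0, 55] -> not filled
(3,-2): col outside [0, 3] -> not filled
(55,6): row=0b110111, col=0b110, row AND col = 0b110 = 6; 6 == 6 -> filled
(245,88): row=0b11110101, col=0b1011000, row AND col = 0b1010000 = 80; 80 != 88 -> empty
(230,98): row=0b11100110, col=0b1100010, row AND col = 0b1100010 = 98; 98 == 98 -> filled
(174,81): row=0b10101110, col=0b1010001, row AND col = 0b0 = 0; 0 != 81 -> empty
(12,5): row=0b1100, col=0b101, row AND col = 0b100 = 4; 4 != 5 -> empty

Answer: no yes no no no yes no yes no no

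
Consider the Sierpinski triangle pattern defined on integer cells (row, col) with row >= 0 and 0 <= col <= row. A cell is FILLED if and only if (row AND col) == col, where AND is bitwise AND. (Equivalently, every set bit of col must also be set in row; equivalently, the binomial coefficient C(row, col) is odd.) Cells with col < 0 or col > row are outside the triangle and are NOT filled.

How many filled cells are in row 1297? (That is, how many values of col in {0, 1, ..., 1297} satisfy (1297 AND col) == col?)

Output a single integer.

Answer: 16

Derivation:
1297 in binary = 10100010001
popcount(1297) = number of 1-bits in 10100010001 = 4
A col c satisfies (1297 AND c) == c iff every set bit of c is also set in 1297; each of the 4 set bits of 1297 can independently be on or off in c.
count = 2^4 = 16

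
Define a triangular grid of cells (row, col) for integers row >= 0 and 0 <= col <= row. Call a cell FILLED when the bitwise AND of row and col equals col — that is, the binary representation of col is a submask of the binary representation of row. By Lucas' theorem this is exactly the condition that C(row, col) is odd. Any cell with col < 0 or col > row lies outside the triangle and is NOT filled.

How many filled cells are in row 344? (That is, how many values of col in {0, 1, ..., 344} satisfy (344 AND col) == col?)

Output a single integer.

344 in binary = 101011000
popcount(344) = number of 1-bits in 101011000 = 4
A col c satisfies (344 AND c) == c iff every set bit of c is also set in 344; each of the 4 set bits of 344 can independently be on or off in c.
count = 2^4 = 16

Answer: 16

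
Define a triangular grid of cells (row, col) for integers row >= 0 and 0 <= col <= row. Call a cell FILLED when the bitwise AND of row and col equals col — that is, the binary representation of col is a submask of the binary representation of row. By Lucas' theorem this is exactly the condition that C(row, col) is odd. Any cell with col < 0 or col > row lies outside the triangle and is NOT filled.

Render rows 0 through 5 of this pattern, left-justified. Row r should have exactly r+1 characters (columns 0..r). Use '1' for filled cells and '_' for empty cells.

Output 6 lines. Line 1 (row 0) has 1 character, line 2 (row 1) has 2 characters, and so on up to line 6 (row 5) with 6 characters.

Answer: 1
11
1_1
1111
1___1
11__11

Derivation:
r0=0: 1
r1=1: 11
r2=10: 1_1
r3=11: 1111
r4=100: 1___1
r5=101: 11__11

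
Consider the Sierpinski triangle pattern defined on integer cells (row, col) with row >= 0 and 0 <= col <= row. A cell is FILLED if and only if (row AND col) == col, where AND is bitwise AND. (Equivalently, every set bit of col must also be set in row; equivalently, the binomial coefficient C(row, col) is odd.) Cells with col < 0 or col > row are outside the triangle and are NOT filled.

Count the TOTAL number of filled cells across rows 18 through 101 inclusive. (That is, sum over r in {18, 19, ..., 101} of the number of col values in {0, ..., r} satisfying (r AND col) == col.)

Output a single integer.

Answer: 1188

Derivation:
r18=10010 pc2: +4 =4
r19=10011 pc3: +8 =12
r20=10100 pc2: +4 =16
r21=10101 pc3: +8 =24
r22=10110 pc3: +8 =32
r23=10111 pc4: +16 =48
r24=11000 pc2: +4 =52
r25=11001 pc3: +8 =60
r26=11010 pc3: +8 =68
r27=11011 pc4: +16 =84
r28=11100 pc3: +8 =92
r29=11101 pc4: +16 =108
r30=11110 pc4: +16 =124
r31=11111 pc5: +32 =156
r32=100000 pc1: +2 =158
r33=100001 pc2: +4 =162
r34=100010 pc2: +4 =166
r35=100011 pc3: +8 =174
r36=100100 pc2: +4 =178
r37=100101 pc3: +8 =186
r38=100110 pc3: +8 =194
r39=100111 pc4: +16 =210
r40=101000 pc2: +4 =214
r41=101001 pc3: +8 =222
r42=101010 pc3: +8 =230
r43=101011 pc4: +16 =246
r44=101100 pc3: +8 =254
r45=101101 pc4: +16 =270
r46=101110 pc4: +16 =286
r47=101111 pc5: +32 =318
r48=110000 pc2: +4 =322
r49=110001 pc3: +8 =330
r50=110010 pc3: +8 =338
r51=110011 pc4: +16 =354
r52=110100 pc3: +8 =362
r53=110101 pc4: +16 =378
r54=110110 pc4: +16 =394
r55=110111 pc5: +32 =426
r56=111000 pc3: +8 =434
r57=111001 pc4: +16 =450
r58=111010 pc4: +16 =466
r59=111011 pc5: +32 =498
r60=111100 pc4: +16 =514
r61=111101 pc5: +32 =546
r62=111110 pc5: +32 =578
r63=111111 pc6: +64 =642
r64=1000000 pc1: +2 =644
r65=1000001 pc2: +4 =648
r66=1000010 pc2: +4 =652
r67=1000011 pc3: +8 =660
r68=1000100 pc2: +4 =664
r69=1000101 pc3: +8 =672
r70=1000110 pc3: +8 =680
r71=1000111 pc4: +16 =696
r72=1001000 pc2: +4 =700
r73=1001001 pc3: +8 =708
r74=1001010 pc3: +8 =716
r75=1001011 pc4: +16 =732
r76=1001100 pc3: +8 =740
r77=1001101 pc4: +16 =756
r78=1001110 pc4: +16 =772
r79=1001111 pc5: +32 =804
r80=1010000 pc2: +4 =808
r81=1010001 pc3: +8 =816
r82=1010010 pc3: +8 =824
r83=1010011 pc4: +16 =840
r84=1010100 pc3: +8 =848
r85=1010101 pc4: +16 =864
r86=1010110 pc4: +16 =880
r87=1010111 pc5: +32 =912
r88=1011000 pc3: +8 =920
r89=1011001 pc4: +16 =936
r90=1011010 pc4: +16 =952
r91=1011011 pc5: +32 =984
r92=1011100 pc4: +16 =1000
r93=1011101 pc5: +32 =1032
r94=1011110 pc5: +32 =1064
r95=1011111 pc6: +64 =1128
r96=1100000 pc2: +4 =1132
r97=1100001 pc3: +8 =1140
r98=1100010 pc3: +8 =1148
r99=1100011 pc4: +16 =1164
r100=1100100 pc3: +8 =1172
r101=1100101 pc4: +16 =1188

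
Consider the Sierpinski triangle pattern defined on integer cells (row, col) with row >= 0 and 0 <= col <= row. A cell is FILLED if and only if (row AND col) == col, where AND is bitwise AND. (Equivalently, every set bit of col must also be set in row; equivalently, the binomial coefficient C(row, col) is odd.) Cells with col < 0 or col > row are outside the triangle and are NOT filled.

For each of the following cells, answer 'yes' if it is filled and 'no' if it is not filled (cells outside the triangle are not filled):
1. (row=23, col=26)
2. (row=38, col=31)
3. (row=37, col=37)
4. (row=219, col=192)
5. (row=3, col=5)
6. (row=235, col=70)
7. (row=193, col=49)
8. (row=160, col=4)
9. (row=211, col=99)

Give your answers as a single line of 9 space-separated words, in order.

Answer: no no yes yes no no no no no

Derivation:
(23,26): col outside [0, 23] -> not filled
(38,31): row=0b100110, col=0b11111, row AND col = 0b110 = 6; 6 != 31 -> empty
(37,37): row=0b100101, col=0b100101, row AND col = 0b100101 = 37; 37 == 37 -> filled
(219,192): row=0b11011011, col=0b11000000, row AND col = 0b11000000 = 192; 192 == 192 -> filled
(3,5): col outside [0, 3] -> not filled
(235,70): row=0b11101011, col=0b1000110, row AND col = 0b1000010 = 66; 66 != 70 -> empty
(193,49): row=0b11000001, col=0b110001, row AND col = 0b1 = 1; 1 != 49 -> empty
(160,4): row=0b10100000, col=0b100, row AND col = 0b0 = 0; 0 != 4 -> empty
(211,99): row=0b11010011, col=0b1100011, row AND col = 0b1000011 = 67; 67 != 99 -> empty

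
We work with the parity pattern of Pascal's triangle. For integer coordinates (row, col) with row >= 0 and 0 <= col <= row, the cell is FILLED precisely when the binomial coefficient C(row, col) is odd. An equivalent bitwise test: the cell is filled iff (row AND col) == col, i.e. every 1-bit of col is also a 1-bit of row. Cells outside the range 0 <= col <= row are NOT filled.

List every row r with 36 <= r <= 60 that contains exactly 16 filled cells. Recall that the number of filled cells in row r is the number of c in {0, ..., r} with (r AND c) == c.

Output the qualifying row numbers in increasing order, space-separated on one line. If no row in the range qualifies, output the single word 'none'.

Row r has 2^popcount(r) filled cells, so we need popcount(r) = log2(16) = 4.
Scan r = 36..60 and keep those with exactly 4 one-bits:
r=36=100100 popcount=2 -> skip
r=37=100101 popcount=3 -> skip
r=38=100110 popcount=3 -> skip
r=39=100111 popcount=4 -> KEEP
r=40=101000 popcount=2 -> skip
r=41=101001 popcount=3 -> skip
r=42=101010 popcount=3 -> skip
r=43=101011 popcount=4 -> KEEP
r=44=101100 popcount=3 -> skip
r=45=101101 popcount=4 -> KEEP
r=46=101110 popcount=4 -> KEEP
r=47=101111 popcount=5 -> skip
r=48=110000 popcount=2 -> skip
r=49=110001 popcount=3 -> skip
r=50=110010 popcount=3 -> skip
r=51=110011 popcount=4 -> KEEP
r=52=110100 popcount=3 -> skip
r=53=110101 popcount=4 -> KEEP
r=54=110110 popcount=4 -> KEEP
r=55=110111 popcount=5 -> skip
r=56=111000 popcount=3 -> skip
r=57=111001 popcount=4 -> KEEP
r=58=111010 popcount=4 -> KEEP
r=59=111011 popcount=5 -> skip
r=60=111100 popcount=4 -> KEEP
Kept rows: 39 43 45 46 51 53 54 57 58 60

Answer: 39 43 45 46 51 53 54 57 58 60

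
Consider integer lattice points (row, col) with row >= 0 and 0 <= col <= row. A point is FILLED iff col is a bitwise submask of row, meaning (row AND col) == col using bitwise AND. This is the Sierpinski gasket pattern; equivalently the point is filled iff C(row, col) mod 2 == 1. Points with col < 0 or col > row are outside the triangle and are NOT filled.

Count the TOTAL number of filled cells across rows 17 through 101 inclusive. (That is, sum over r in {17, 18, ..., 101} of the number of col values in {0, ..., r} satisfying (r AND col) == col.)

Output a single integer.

r17=10001 pc2: +4 =4
r18=10010 pc2: +4 =8
r19=10011 pc3: +8 =16
r20=10100 pc2: +4 =20
r21=10101 pc3: +8 =28
r22=10110 pc3: +8 =36
r23=10111 pc4: +16 =52
r24=11000 pc2: +4 =56
r25=11001 pc3: +8 =64
r26=11010 pc3: +8 =72
r27=11011 pc4: +16 =88
r28=11100 pc3: +8 =96
r29=11101 pc4: +16 =112
r30=11110 pc4: +16 =128
r31=11111 pc5: +32 =160
r32=100000 pc1: +2 =162
r33=100001 pc2: +4 =166
r34=100010 pc2: +4 =170
r35=100011 pc3: +8 =178
r36=100100 pc2: +4 =182
r37=100101 pc3: +8 =190
r38=100110 pc3: +8 =198
r39=100111 pc4: +16 =214
r40=101000 pc2: +4 =218
r41=101001 pc3: +8 =226
r42=101010 pc3: +8 =234
r43=101011 pc4: +16 =250
r44=101100 pc3: +8 =258
r45=101101 pc4: +16 =274
r46=101110 pc4: +16 =290
r47=101111 pc5: +32 =322
r48=110000 pc2: +4 =326
r49=110001 pc3: +8 =334
r50=110010 pc3: +8 =342
r51=110011 pc4: +16 =358
r52=110100 pc3: +8 =366
r53=110101 pc4: +16 =382
r54=110110 pc4: +16 =398
r55=110111 pc5: +32 =430
r56=111000 pc3: +8 =438
r57=111001 pc4: +16 =454
r58=111010 pc4: +16 =470
r59=111011 pc5: +32 =502
r60=111100 pc4: +16 =518
r61=111101 pc5: +32 =550
r62=111110 pc5: +32 =582
r63=111111 pc6: +64 =646
r64=1000000 pc1: +2 =648
r65=1000001 pc2: +4 =652
r66=1000010 pc2: +4 =656
r67=1000011 pc3: +8 =664
r68=1000100 pc2: +4 =668
r69=1000101 pc3: +8 =676
r70=1000110 pc3: +8 =684
r71=1000111 pc4: +16 =700
r72=1001000 pc2: +4 =704
r73=1001001 pc3: +8 =712
r74=1001010 pc3: +8 =720
r75=1001011 pc4: +16 =736
r76=1001100 pc3: +8 =744
r77=1001101 pc4: +16 =760
r78=1001110 pc4: +16 =776
r79=1001111 pc5: +32 =808
r80=1010000 pc2: +4 =812
r81=1010001 pc3: +8 =820
r82=1010010 pc3: +8 =828
r83=1010011 pc4: +16 =844
r84=1010100 pc3: +8 =852
r85=1010101 pc4: +16 =868
r86=1010110 pc4: +16 =884
r87=1010111 pc5: +32 =916
r88=1011000 pc3: +8 =924
r89=1011001 pc4: +16 =940
r90=1011010 pc4: +16 =956
r91=1011011 pc5: +32 =988
r92=1011100 pc4: +16 =1004
r93=1011101 pc5: +32 =1036
r94=1011110 pc5: +32 =1068
r95=1011111 pc6: +64 =1132
r96=1100000 pc2: +4 =1136
r97=1100001 pc3: +8 =1144
r98=1100010 pc3: +8 =1152
r99=1100011 pc4: +16 =1168
r100=1100100 pc3: +8 =1176
r101=1100101 pc4: +16 =1192

Answer: 1192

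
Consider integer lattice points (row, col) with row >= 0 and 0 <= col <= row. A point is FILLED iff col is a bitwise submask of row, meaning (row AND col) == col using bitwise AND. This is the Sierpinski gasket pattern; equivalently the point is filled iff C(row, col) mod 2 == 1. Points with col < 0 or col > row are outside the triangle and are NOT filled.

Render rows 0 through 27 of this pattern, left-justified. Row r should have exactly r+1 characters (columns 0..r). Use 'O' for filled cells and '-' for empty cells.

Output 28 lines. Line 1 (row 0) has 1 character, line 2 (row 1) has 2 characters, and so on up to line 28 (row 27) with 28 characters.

r0=0: O
r1=1: OO
r2=10: O-O
r3=11: OOOO
r4=100: O---O
r5=101: OO--OO
r6=110: O-O-O-O
r7=111: OOOOOOOO
r8=1000: O-------O
r9=1001: OO------OO
r10=1010: O-O-----O-O
r11=1011: OOOO----OOOO
r12=1100: O---O---O---O
r13=1101: OO--OO--OO--OO
r14=1110: O-O-O-O-O-O-O-O
r15=1111: OOOOOOOOOOOOOOOO
r16=10000: O---------------O
r17=10001: OO--------------OO
r18=10010: O-O-------------O-O
r19=10011: OOOO------------OOOO
r20=10100: O---O-----------O---O
r21=10101: OO--OO----------OO--OO
r22=10110: O-O-O-O---------O-O-O-O
r23=10111: OOOOOOOO--------OOOOOOOO
r24=11000: O-------O-------O-------O
r25=11001: OO------OO------OO------OO
r26=11010: O-O-----O-O-----O-O-----O-O
r27=11011: OOOO----OOOO----OOOO----OOOO

Answer: O
OO
O-O
OOOO
O---O
OO--OO
O-O-O-O
OOOOOOOO
O-------O
OO------OO
O-O-----O-O
OOOO----OOOO
O---O---O---O
OO--OO--OO--OO
O-O-O-O-O-O-O-O
OOOOOOOOOOOOOOOO
O---------------O
OO--------------OO
O-O-------------O-O
OOOO------------OOOO
O---O-----------O---O
OO--OO----------OO--OO
O-O-O-O---------O-O-O-O
OOOOOOOO--------OOOOOOOO
O-------O-------O-------O
OO------OO------OO------OO
O-O-----O-O-----O-O-----O-O
OOOO----OOOO----OOOO----OOOO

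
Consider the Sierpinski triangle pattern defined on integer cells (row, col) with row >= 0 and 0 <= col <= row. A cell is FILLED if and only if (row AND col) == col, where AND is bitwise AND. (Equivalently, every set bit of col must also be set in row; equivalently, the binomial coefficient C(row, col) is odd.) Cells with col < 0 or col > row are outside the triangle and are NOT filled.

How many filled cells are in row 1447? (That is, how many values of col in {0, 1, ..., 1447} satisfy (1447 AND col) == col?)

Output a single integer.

1447 in binary = 10110100111
popcount(1447) = number of 1-bits in 10110100111 = 7
A col c satisfies (1447 AND c) == c iff every set bit of c is also set in 1447; each of the 7 set bits of 1447 can independently be on or off in c.
count = 2^7 = 128

Answer: 128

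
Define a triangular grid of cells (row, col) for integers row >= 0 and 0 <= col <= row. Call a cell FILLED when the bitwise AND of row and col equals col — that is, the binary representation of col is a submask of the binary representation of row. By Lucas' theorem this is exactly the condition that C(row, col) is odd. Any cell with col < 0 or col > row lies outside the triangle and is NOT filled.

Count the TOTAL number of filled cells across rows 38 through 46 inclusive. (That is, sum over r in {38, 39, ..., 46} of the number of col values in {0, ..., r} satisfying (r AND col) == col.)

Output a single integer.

Answer: 100

Derivation:
r38=100110 pc3: +8 =8
r39=100111 pc4: +16 =24
r40=101000 pc2: +4 =28
r41=101001 pc3: +8 =36
r42=101010 pc3: +8 =44
r43=101011 pc4: +16 =60
r44=101100 pc3: +8 =68
r45=101101 pc4: +16 =84
r46=101110 pc4: +16 =100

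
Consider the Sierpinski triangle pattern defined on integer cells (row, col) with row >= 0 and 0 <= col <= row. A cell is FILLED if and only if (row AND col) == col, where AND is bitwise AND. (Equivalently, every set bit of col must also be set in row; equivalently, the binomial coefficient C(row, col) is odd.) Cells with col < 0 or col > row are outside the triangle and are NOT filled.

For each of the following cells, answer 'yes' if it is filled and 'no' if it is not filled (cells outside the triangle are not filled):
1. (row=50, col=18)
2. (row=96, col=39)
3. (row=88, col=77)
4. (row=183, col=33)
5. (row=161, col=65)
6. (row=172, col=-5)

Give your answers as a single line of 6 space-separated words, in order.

Answer: yes no no yes no no

Derivation:
(50,18): row=0b110010, col=0b10010, row AND col = 0b10010 = 18; 18 == 18 -> filled
(96,39): row=0b1100000, col=0b100111, row AND col = 0b100000 = 32; 32 != 39 -> empty
(88,77): row=0b1011000, col=0b1001101, row AND col = 0b1001000 = 72; 72 != 77 -> empty
(183,33): row=0b10110111, col=0b100001, row AND col = 0b100001 = 33; 33 == 33 -> filled
(161,65): row=0b10100001, col=0b1000001, row AND col = 0b1 = 1; 1 != 65 -> empty
(172,-5): col outside [0, 172] -> not filled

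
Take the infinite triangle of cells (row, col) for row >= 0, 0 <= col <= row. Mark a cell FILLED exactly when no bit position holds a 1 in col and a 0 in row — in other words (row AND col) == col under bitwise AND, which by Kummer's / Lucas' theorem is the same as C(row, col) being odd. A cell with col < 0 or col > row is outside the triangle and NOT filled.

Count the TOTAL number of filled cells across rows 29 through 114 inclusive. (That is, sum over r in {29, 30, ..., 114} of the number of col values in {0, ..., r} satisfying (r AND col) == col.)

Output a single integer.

r29=11101 pc4: +16 =16
r30=11110 pc4: +16 =32
r31=11111 pc5: +32 =64
r32=100000 pc1: +2 =66
r33=100001 pc2: +4 =70
r34=100010 pc2: +4 =74
r35=100011 pc3: +8 =82
r36=100100 pc2: +4 =86
r37=100101 pc3: +8 =94
r38=100110 pc3: +8 =102
r39=100111 pc4: +16 =118
r40=101000 pc2: +4 =122
r41=101001 pc3: +8 =130
r42=101010 pc3: +8 =138
r43=101011 pc4: +16 =154
r44=101100 pc3: +8 =162
r45=101101 pc4: +16 =178
r46=101110 pc4: +16 =194
r47=101111 pc5: +32 =226
r48=110000 pc2: +4 =230
r49=110001 pc3: +8 =238
r50=110010 pc3: +8 =246
r51=110011 pc4: +16 =262
r52=110100 pc3: +8 =270
r53=110101 pc4: +16 =286
r54=110110 pc4: +16 =302
r55=110111 pc5: +32 =334
r56=111000 pc3: +8 =342
r57=111001 pc4: +16 =358
r58=111010 pc4: +16 =374
r59=111011 pc5: +32 =406
r60=111100 pc4: +16 =422
r61=111101 pc5: +32 =454
r62=111110 pc5: +32 =486
r63=111111 pc6: +64 =550
r64=1000000 pc1: +2 =552
r65=1000001 pc2: +4 =556
r66=1000010 pc2: +4 =560
r67=1000011 pc3: +8 =568
r68=1000100 pc2: +4 =572
r69=1000101 pc3: +8 =580
r70=1000110 pc3: +8 =588
r71=1000111 pc4: +16 =604
r72=1001000 pc2: +4 =608
r73=1001001 pc3: +8 =616
r74=1001010 pc3: +8 =624
r75=1001011 pc4: +16 =640
r76=1001100 pc3: +8 =648
r77=1001101 pc4: +16 =664
r78=1001110 pc4: +16 =680
r79=1001111 pc5: +32 =712
r80=1010000 pc2: +4 =716
r81=1010001 pc3: +8 =724
r82=1010010 pc3: +8 =732
r83=1010011 pc4: +16 =748
r84=1010100 pc3: +8 =756
r85=1010101 pc4: +16 =772
r86=1010110 pc4: +16 =788
r87=1010111 pc5: +32 =820
r88=1011000 pc3: +8 =828
r89=1011001 pc4: +16 =844
r90=1011010 pc4: +16 =860
r91=1011011 pc5: +32 =892
r92=1011100 pc4: +16 =908
r93=1011101 pc5: +32 =940
r94=1011110 pc5: +32 =972
r95=1011111 pc6: +64 =1036
r96=1100000 pc2: +4 =1040
r97=1100001 pc3: +8 =1048
r98=1100010 pc3: +8 =1056
r99=1100011 pc4: +16 =1072
r100=1100100 pc3: +8 =1080
r101=1100101 pc4: +16 =1096
r102=1100110 pc4: +16 =1112
r103=1100111 pc5: +32 =1144
r104=1101000 pc3: +8 =1152
r105=1101001 pc4: +16 =1168
r106=1101010 pc4: +16 =1184
r107=1101011 pc5: +32 =1216
r108=1101100 pc4: +16 =1232
r109=1101101 pc5: +32 =1264
r110=1101110 pc5: +32 =1296
r111=1101111 pc6: +64 =1360
r112=1110000 pc3: +8 =1368
r113=1110001 pc4: +16 =1384
r114=1110010 pc4: +16 =1400

Answer: 1400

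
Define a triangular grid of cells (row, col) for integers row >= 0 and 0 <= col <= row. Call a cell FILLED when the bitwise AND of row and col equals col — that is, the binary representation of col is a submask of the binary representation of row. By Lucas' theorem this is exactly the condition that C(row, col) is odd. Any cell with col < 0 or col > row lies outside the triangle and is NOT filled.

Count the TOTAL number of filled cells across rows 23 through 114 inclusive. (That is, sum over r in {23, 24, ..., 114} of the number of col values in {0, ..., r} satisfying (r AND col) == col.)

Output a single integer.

Answer: 1460

Derivation:
r23=10111 pc4: +16 =16
r24=11000 pc2: +4 =20
r25=11001 pc3: +8 =28
r26=11010 pc3: +8 =36
r27=11011 pc4: +16 =52
r28=11100 pc3: +8 =60
r29=11101 pc4: +16 =76
r30=11110 pc4: +16 =92
r31=11111 pc5: +32 =124
r32=100000 pc1: +2 =126
r33=100001 pc2: +4 =130
r34=100010 pc2: +4 =134
r35=100011 pc3: +8 =142
r36=100100 pc2: +4 =146
r37=100101 pc3: +8 =154
r38=100110 pc3: +8 =162
r39=100111 pc4: +16 =178
r40=101000 pc2: +4 =182
r41=101001 pc3: +8 =190
r42=101010 pc3: +8 =198
r43=101011 pc4: +16 =214
r44=101100 pc3: +8 =222
r45=101101 pc4: +16 =238
r46=101110 pc4: +16 =254
r47=101111 pc5: +32 =286
r48=110000 pc2: +4 =290
r49=110001 pc3: +8 =298
r50=110010 pc3: +8 =306
r51=110011 pc4: +16 =322
r52=110100 pc3: +8 =330
r53=110101 pc4: +16 =346
r54=110110 pc4: +16 =362
r55=110111 pc5: +32 =394
r56=111000 pc3: +8 =402
r57=111001 pc4: +16 =418
r58=111010 pc4: +16 =434
r59=111011 pc5: +32 =466
r60=111100 pc4: +16 =482
r61=111101 pc5: +32 =514
r62=111110 pc5: +32 =546
r63=111111 pc6: +64 =610
r64=1000000 pc1: +2 =612
r65=1000001 pc2: +4 =616
r66=1000010 pc2: +4 =620
r67=1000011 pc3: +8 =628
r68=1000100 pc2: +4 =632
r69=1000101 pc3: +8 =640
r70=1000110 pc3: +8 =648
r71=1000111 pc4: +16 =664
r72=1001000 pc2: +4 =668
r73=1001001 pc3: +8 =676
r74=1001010 pc3: +8 =684
r75=1001011 pc4: +16 =700
r76=1001100 pc3: +8 =708
r77=1001101 pc4: +16 =724
r78=1001110 pc4: +16 =740
r79=1001111 pc5: +32 =772
r80=1010000 pc2: +4 =776
r81=1010001 pc3: +8 =784
r82=1010010 pc3: +8 =792
r83=1010011 pc4: +16 =808
r84=1010100 pc3: +8 =816
r85=1010101 pc4: +16 =832
r86=1010110 pc4: +16 =848
r87=1010111 pc5: +32 =880
r88=1011000 pc3: +8 =888
r89=1011001 pc4: +16 =904
r90=1011010 pc4: +16 =920
r91=1011011 pc5: +32 =952
r92=1011100 pc4: +16 =968
r93=1011101 pc5: +32 =1000
r94=1011110 pc5: +32 =1032
r95=1011111 pc6: +64 =1096
r96=1100000 pc2: +4 =1100
r97=1100001 pc3: +8 =1108
r98=1100010 pc3: +8 =1116
r99=1100011 pc4: +16 =1132
r100=1100100 pc3: +8 =1140
r101=1100101 pc4: +16 =1156
r102=1100110 pc4: +16 =1172
r103=1100111 pc5: +32 =1204
r104=1101000 pc3: +8 =1212
r105=1101001 pc4: +16 =1228
r106=1101010 pc4: +16 =1244
r107=1101011 pc5: +32 =1276
r108=1101100 pc4: +16 =1292
r109=1101101 pc5: +32 =1324
r110=1101110 pc5: +32 =1356
r111=1101111 pc6: +64 =1420
r112=1110000 pc3: +8 =1428
r113=1110001 pc4: +16 =1444
r114=1110010 pc4: +16 =1460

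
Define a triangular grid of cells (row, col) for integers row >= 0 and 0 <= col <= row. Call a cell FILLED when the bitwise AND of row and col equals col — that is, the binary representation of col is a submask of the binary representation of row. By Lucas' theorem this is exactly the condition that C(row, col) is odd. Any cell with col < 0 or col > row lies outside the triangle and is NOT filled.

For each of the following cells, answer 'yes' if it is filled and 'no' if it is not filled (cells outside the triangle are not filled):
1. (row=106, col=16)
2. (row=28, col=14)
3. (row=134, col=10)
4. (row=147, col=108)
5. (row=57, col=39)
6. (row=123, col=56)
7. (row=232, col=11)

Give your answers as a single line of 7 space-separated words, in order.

(106,16): row=0b1101010, col=0b10000, row AND col = 0b0 = 0; 0 != 16 -> empty
(28,14): row=0b11100, col=0b1110, row AND col = 0b1100 = 12; 12 != 14 -> empty
(134,10): row=0b10000110, col=0b1010, row AND col = 0b10 = 2; 2 != 10 -> empty
(147,108): row=0b10010011, col=0b1101100, row AND col = 0b0 = 0; 0 != 108 -> empty
(57,39): row=0b111001, col=0b100111, row AND col = 0b100001 = 33; 33 != 39 -> empty
(123,56): row=0b1111011, col=0b111000, row AND col = 0b111000 = 56; 56 == 56 -> filled
(232,11): row=0b11101000, col=0b1011, row AND col = 0b1000 = 8; 8 != 11 -> empty

Answer: no no no no no yes no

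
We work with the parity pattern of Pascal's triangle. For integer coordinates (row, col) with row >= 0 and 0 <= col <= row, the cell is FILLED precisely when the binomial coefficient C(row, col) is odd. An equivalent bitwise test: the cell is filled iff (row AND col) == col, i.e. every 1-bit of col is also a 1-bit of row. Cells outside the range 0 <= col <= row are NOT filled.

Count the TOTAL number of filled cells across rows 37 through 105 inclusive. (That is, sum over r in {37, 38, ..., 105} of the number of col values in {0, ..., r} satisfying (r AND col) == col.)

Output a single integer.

Answer: 1082

Derivation:
r37=100101 pc3: +8 =8
r38=100110 pc3: +8 =16
r39=100111 pc4: +16 =32
r40=101000 pc2: +4 =36
r41=101001 pc3: +8 =44
r42=101010 pc3: +8 =52
r43=101011 pc4: +16 =68
r44=101100 pc3: +8 =76
r45=101101 pc4: +16 =92
r46=101110 pc4: +16 =108
r47=101111 pc5: +32 =140
r48=110000 pc2: +4 =144
r49=110001 pc3: +8 =152
r50=110010 pc3: +8 =160
r51=110011 pc4: +16 =176
r52=110100 pc3: +8 =184
r53=110101 pc4: +16 =200
r54=110110 pc4: +16 =216
r55=110111 pc5: +32 =248
r56=111000 pc3: +8 =256
r57=111001 pc4: +16 =272
r58=111010 pc4: +16 =288
r59=111011 pc5: +32 =320
r60=111100 pc4: +16 =336
r61=111101 pc5: +32 =368
r62=111110 pc5: +32 =400
r63=111111 pc6: +64 =464
r64=1000000 pc1: +2 =466
r65=1000001 pc2: +4 =470
r66=1000010 pc2: +4 =474
r67=1000011 pc3: +8 =482
r68=1000100 pc2: +4 =486
r69=1000101 pc3: +8 =494
r70=1000110 pc3: +8 =502
r71=1000111 pc4: +16 =518
r72=1001000 pc2: +4 =522
r73=1001001 pc3: +8 =530
r74=1001010 pc3: +8 =538
r75=1001011 pc4: +16 =554
r76=1001100 pc3: +8 =562
r77=1001101 pc4: +16 =578
r78=1001110 pc4: +16 =594
r79=1001111 pc5: +32 =626
r80=1010000 pc2: +4 =630
r81=1010001 pc3: +8 =638
r82=1010010 pc3: +8 =646
r83=1010011 pc4: +16 =662
r84=1010100 pc3: +8 =670
r85=1010101 pc4: +16 =686
r86=1010110 pc4: +16 =702
r87=1010111 pc5: +32 =734
r88=1011000 pc3: +8 =742
r89=1011001 pc4: +16 =758
r90=1011010 pc4: +16 =774
r91=1011011 pc5: +32 =806
r92=1011100 pc4: +16 =822
r93=1011101 pc5: +32 =854
r94=1011110 pc5: +32 =886
r95=1011111 pc6: +64 =950
r96=1100000 pc2: +4 =954
r97=1100001 pc3: +8 =962
r98=1100010 pc3: +8 =970
r99=1100011 pc4: +16 =986
r100=1100100 pc3: +8 =994
r101=1100101 pc4: +16 =1010
r102=1100110 pc4: +16 =1026
r103=1100111 pc5: +32 =1058
r104=1101000 pc3: +8 =1066
r105=1101001 pc4: +16 =1082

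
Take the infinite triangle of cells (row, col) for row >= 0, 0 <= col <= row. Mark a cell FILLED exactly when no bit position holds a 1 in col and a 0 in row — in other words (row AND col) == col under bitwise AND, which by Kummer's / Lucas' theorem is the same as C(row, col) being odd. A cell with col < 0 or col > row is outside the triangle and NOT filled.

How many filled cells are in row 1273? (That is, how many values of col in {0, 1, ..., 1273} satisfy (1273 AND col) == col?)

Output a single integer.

1273 in binary = 10011111001
popcount(1273) = number of 1-bits in 10011111001 = 7
A col c satisfies (1273 AND c) == c iff every set bit of c is also set in 1273; each of the 7 set bits of 1273 can independently be on or off in c.
count = 2^7 = 128

Answer: 128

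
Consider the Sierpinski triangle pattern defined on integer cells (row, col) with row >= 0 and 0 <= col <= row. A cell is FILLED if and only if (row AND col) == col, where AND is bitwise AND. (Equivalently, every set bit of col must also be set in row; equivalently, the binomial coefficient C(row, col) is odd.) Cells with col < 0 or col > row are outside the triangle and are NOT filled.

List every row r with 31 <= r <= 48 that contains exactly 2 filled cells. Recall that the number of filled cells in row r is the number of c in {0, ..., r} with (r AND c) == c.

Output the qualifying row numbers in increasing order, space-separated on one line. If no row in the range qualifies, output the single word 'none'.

Answer: 32

Derivation:
Row r has 2^popcount(r) filled cells, so we need popcount(r) = log2(2) = 1.
Scan r = 31..48 and keep those with exactly 1 one-bits:
r=31=11111 popcount=5 -> skip
r=32=100000 popcount=1 -> KEEP
r=33=100001 popcount=2 -> skip
r=34=100010 popcount=2 -> skip
r=35=100011 popcount=3 -> skip
r=36=100100 popcount=2 -> skip
r=37=100101 popcount=3 -> skip
r=38=100110 popcount=3 -> skip
r=39=100111 popcount=4 -> skip
r=40=101000 popcount=2 -> skip
r=41=101001 popcount=3 -> skip
r=42=101010 popcount=3 -> skip
r=43=101011 popcount=4 -> skip
r=44=101100 popcount=3 -> skip
r=45=101101 popcount=4 -> skip
r=46=101110 popcount=4 -> skip
r=47=101111 popcount=5 -> skip
r=48=110000 popcount=2 -> skip
Kept rows: 32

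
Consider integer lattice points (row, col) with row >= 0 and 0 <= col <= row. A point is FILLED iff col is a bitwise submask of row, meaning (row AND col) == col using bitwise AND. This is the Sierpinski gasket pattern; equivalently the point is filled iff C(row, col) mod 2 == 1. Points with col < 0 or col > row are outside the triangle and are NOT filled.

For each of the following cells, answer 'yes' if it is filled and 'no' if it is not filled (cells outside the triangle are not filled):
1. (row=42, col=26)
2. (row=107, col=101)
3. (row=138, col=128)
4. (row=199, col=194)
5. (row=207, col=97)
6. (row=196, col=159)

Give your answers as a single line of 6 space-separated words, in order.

(42,26): row=0b101010, col=0b11010, row AND col = 0b1010 = 10; 10 != 26 -> empty
(107,101): row=0b1101011, col=0b1100101, row AND col = 0b1100001 = 97; 97 != 101 -> empty
(138,128): row=0b10001010, col=0b10000000, row AND col = 0b10000000 = 128; 128 == 128 -> filled
(199,194): row=0b11000111, col=0b11000010, row AND col = 0b11000010 = 194; 194 == 194 -> filled
(207,97): row=0b11001111, col=0b1100001, row AND col = 0b1000001 = 65; 65 != 97 -> empty
(196,159): row=0b11000100, col=0b10011111, row AND col = 0b10000100 = 132; 132 != 159 -> empty

Answer: no no yes yes no no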